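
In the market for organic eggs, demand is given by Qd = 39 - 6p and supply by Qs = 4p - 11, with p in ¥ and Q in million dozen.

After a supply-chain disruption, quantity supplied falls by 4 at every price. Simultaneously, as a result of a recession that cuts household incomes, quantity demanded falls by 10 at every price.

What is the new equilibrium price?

Solve the original market: 39 - 6p = 4p - 11, hence p = 5 and Q = 9.
The shock moves the curves to Qd = 29 - 6p and Qs = 4p - 15.
Equate the new curves: 29 - 6p = 4p - 15, giving 44 = 10p, p = 4.4, Q = 2.6.

4.4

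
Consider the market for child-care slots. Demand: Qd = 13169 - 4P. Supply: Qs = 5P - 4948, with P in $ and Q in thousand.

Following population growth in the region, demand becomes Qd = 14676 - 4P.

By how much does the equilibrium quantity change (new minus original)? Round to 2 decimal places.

+837.22

Initially, 13169 - 4P = 5P - 4948, so 18117 = 9P and P = 2013, Q = 5117.
The new curves are Qd = 14676 - 4P (demand) and Qs = 5P - 4948 (supply).
Clearing the new market: 14676 - 4P = 5P - 4948, so P = 19624/9 ≈ 2180.4444 and Q = 53588/9 ≈ 5954.2222.
ΔQ = 5954.2222 − 5117 = +837.22.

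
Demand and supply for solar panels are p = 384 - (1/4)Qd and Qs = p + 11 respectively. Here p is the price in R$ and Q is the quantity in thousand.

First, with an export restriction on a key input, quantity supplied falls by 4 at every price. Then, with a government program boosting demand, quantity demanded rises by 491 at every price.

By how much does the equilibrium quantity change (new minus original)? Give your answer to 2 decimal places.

+95.00

Initially, 1536 - 4p = p + 11, so 1525 = 5p and p = 305, Q = 316.
The new curves are Qd = 2027 - 4p (demand) and Qs = p + 7 (supply).
New equilibrium: 2027 - 4p = p + 7 ⇒ 2020 = 5p ⇒ p = 404, Q = 411.
ΔQ = 411 − 316 = +95.00.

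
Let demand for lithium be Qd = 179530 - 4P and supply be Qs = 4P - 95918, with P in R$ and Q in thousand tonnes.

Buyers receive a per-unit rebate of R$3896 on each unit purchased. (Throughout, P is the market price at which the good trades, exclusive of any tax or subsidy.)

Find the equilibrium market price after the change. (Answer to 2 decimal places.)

Initially, 179530 - 4P = 4P - 95918, so 275448 = 8P and P = 34431, Q = 41806.
Since buyers' out-of-pocket price is the market price minus the rebate, the effective demand curve becomes Qd = 195114 - 4P.
Equate the new curves: 195114 - 4P = 4P - 95918, giving 291032 = 8P, P = 36379, Q = 49598.

36379.00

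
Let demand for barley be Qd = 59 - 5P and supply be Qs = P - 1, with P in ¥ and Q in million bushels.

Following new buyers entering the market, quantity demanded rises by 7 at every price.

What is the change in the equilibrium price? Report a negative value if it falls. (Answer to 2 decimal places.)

+1.17

Original equilibrium: 59 - 5P = P - 1 gives 60 = 6P, so P = 10 and Q = 9.
With the change applied: demand Qd = 66 - 5P, supply Qs = P - 1.
New equilibrium: 66 - 5P = P - 1 ⇒ 67 = 6P ⇒ P = 67/6 ≈ 11.1667, Q = 61/6 ≈ 10.1667.
ΔP = 11.1667 − 10 = +1.17.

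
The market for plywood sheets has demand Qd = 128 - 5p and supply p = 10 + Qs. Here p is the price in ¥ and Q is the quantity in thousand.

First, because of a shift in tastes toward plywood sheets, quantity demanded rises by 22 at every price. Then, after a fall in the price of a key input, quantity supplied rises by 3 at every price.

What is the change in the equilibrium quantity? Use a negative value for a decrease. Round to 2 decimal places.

Initially, 128 - 5p = p - 10, so 138 = 6p and p = 23, Q = 13.
The shock moves the curves to Qd = 150 - 5p and Qs = p - 7.
New equilibrium: 150 - 5p = p - 7 ⇒ 157 = 6p ⇒ p = 157/6 ≈ 26.1667, Q = 115/6 ≈ 19.1667.
ΔQ = 19.1667 − 13 = +6.17.

+6.17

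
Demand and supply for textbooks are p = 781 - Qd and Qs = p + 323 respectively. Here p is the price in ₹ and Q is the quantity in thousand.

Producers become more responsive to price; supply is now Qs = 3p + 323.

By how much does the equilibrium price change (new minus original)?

-114.5

Original equilibrium: 781 - p = p + 323 gives 458 = 2p, so p = 229 and Q = 552.
With the change applied: demand Qd = 781 - p, supply Qs = 3p + 323.
Setting them equal: 781 - p = 3p + 323 → 458 = 4p, so p = 114.5 and Q = 666.5.
Δp = 114.5 − 229 = -114.5.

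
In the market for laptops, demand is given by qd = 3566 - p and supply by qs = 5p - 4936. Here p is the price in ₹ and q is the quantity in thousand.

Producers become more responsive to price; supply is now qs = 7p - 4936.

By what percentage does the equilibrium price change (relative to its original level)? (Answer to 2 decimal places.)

-25.00

Before the shock: 3566 - p = 5p - 4936 ⇒ 8502 = 6p ⇒ p = 1417, q = 2149.
After the shift, demand is qd = 3566 - p and supply is qs = 7p - 4936.
Clearing the new market: 3566 - p = 7p - 4936, so p = 1062.75 and q = 2503.25.
%Δp = (1062.75 − 1417) / 1417 × 100 = -25.00%.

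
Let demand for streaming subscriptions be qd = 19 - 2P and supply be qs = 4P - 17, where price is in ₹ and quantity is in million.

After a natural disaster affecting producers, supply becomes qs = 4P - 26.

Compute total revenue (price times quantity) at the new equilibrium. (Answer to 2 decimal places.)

30.00

Initially, 19 - 2P = 4P - 17, so 36 = 6P and P = 6, q = 7.
The new curves are qd = 19 - 2P (demand) and qs = 4P - 26 (supply).
New equilibrium: 19 - 2P = 4P - 26 ⇒ 45 = 6P ⇒ P = 7.5, q = 4.
New expenditure = 7.5 × 4 = 30.00.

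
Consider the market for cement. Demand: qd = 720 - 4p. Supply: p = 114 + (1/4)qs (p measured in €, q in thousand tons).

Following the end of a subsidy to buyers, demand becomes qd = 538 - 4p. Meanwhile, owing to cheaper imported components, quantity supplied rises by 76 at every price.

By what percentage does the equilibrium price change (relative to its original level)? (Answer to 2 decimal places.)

Solve the original market: 720 - 4p = 4p - 456, hence p = 147 and q = 132.
The new curves are qd = 538 - 4p (demand) and qs = 4p - 380 (supply).
Clearing the new market: 538 - 4p = 4p - 380, so p = 114.75 and q = 79.
%Δp = (114.75 − 147) / 147 × 100 = -21.94%.

-21.94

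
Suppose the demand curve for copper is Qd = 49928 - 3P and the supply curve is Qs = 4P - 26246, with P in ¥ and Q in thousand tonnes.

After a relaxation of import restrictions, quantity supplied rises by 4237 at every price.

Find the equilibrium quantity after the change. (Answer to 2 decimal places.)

Before the shock: 49928 - 3P = 4P - 26246 ⇒ 76174 = 7P ⇒ P = 10882, Q = 17282.
The shock moves the curves to Qd = 49928 - 3P and Qs = 4P - 22009.
Clearing the new market: 49928 - 3P = 4P - 22009, so P = 71937/7 ≈ 10276.7143 and Q = 133685/7 ≈ 19097.8571.

19097.86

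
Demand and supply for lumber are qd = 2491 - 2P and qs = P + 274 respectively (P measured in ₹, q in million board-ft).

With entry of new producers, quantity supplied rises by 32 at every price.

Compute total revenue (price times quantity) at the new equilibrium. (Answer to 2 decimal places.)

753339.44

Solve the original market: 2491 - 2P = P + 274, hence P = 739 and q = 1013.
The shock moves the curves to qd = 2491 - 2P and qs = P + 306.
Equate the new curves: 2491 - 2P = P + 306, giving 2185 = 3P, P = 2185/3 ≈ 728.3333, q = 3103/3 ≈ 1034.3333.
New expenditure = 728.3333 × 1034.3333 = 753339.44.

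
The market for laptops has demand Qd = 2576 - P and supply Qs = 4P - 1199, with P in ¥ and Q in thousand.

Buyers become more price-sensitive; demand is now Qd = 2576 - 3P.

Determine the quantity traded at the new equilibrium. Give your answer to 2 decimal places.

958.14

Solve the original market: 2576 - P = 4P - 1199, hence P = 755 and Q = 1821.
The new curves are Qd = 2576 - 3P (demand) and Qs = 4P - 1199 (supply).
Setting them equal: 2576 - 3P = 4P - 1199 → 3775 = 7P, so P = 3775/7 ≈ 539.2857 and Q = 6707/7 ≈ 958.1429.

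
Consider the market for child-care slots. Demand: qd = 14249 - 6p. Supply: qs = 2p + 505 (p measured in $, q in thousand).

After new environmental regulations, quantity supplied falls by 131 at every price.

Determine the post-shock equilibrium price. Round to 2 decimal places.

1734.38

Solve the original market: 14249 - 6p = 2p + 505, hence p = 1718 and q = 3941.
The shock moves the curves to qd = 14249 - 6p and qs = 2p + 374.
Equate the new curves: 14249 - 6p = 2p + 374, giving 13875 = 8p, p = 1734.375, q = 3842.75.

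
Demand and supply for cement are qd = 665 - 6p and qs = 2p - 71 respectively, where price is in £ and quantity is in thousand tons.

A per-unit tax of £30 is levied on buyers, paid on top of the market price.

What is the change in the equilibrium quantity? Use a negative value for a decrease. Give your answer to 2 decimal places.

Initially, 665 - 6p = 2p - 71, so 736 = 8p and p = 92, q = 113.
Since buyers pay the price plus the tax, the effective demand curve becomes qd = 485 - 6p.
New equilibrium: 485 - 6p = 2p - 71 ⇒ 556 = 8p ⇒ p = 69.5, q = 68.
Δq = 68 − 113 = -45.00.

-45.00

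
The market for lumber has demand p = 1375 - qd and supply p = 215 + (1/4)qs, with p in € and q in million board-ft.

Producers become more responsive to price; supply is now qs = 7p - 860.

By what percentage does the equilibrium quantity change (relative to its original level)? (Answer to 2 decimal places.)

+18.06

Original equilibrium: 1375 - p = 4p - 860 gives 2235 = 5p, so p = 447 and q = 928.
After the shift, demand is qd = 1375 - p and supply is qs = 7p - 860.
Setting them equal: 1375 - p = 7p - 860 → 2235 = 8p, so p = 279.375 and q = 1095.625.
%Δq = (1095.625 − 928) / 928 × 100 = +18.06%.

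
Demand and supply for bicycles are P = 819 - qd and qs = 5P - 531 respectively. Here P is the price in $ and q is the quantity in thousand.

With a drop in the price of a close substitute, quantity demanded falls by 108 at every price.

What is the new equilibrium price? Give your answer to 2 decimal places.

Original equilibrium: 819 - P = 5P - 531 gives 1350 = 6P, so P = 225 and q = 594.
The new curves are qd = 711 - P (demand) and qs = 5P - 531 (supply).
Setting them equal: 711 - P = 5P - 531 → 1242 = 6P, so P = 207 and q = 504.

207.00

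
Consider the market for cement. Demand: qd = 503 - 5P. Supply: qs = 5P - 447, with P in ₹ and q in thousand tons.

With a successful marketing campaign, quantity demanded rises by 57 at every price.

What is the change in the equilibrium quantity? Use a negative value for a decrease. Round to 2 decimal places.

Before the shock: 503 - 5P = 5P - 447 ⇒ 950 = 10P ⇒ P = 95, q = 28.
With the change applied: demand qd = 560 - 5P, supply qs = 5P - 447.
Equate the new curves: 560 - 5P = 5P - 447, giving 1007 = 10P, P = 100.7, q = 56.5.
Δq = 56.5 − 28 = +28.50.

+28.50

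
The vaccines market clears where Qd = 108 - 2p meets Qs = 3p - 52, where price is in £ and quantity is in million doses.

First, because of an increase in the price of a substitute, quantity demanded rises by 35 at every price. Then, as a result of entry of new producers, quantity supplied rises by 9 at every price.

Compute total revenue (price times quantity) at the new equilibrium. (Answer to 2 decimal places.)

2551.92

Original equilibrium: 108 - 2p = 3p - 52 gives 160 = 5p, so p = 32 and Q = 44.
The shock moves the curves to Qd = 143 - 2p and Qs = 3p - 43.
New equilibrium: 143 - 2p = 3p - 43 ⇒ 186 = 5p ⇒ p = 37.2, Q = 68.6.
New expenditure = 37.2 × 68.6 = 2551.92.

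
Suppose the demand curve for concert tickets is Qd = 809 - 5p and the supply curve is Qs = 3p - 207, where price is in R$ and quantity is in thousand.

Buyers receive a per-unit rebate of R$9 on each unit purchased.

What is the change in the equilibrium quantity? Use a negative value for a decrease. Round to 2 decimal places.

Original equilibrium: 809 - 5p = 3p - 207 gives 1016 = 8p, so p = 127 and Q = 174.
Since buyers' out-of-pocket price is the market price minus the rebate, the effective demand curve becomes Qd = 854 - 5p.
Equate the new curves: 854 - 5p = 3p - 207, giving 1061 = 8p, p = 132.625, Q = 190.875.
ΔQ = 190.875 − 174 = +16.88.

+16.88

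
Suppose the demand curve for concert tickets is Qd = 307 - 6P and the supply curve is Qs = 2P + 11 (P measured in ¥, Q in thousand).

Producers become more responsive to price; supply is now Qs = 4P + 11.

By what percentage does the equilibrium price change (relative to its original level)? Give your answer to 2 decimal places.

-20.00

Before the shock: 307 - 6P = 2P + 11 ⇒ 296 = 8P ⇒ P = 37, Q = 85.
The shock moves the curves to Qd = 307 - 6P and Qs = 4P + 11.
Clearing the new market: 307 - 6P = 4P + 11, so P = 29.6 and Q = 129.4.
%ΔP = (29.6 − 37) / 37 × 100 = -20.00%.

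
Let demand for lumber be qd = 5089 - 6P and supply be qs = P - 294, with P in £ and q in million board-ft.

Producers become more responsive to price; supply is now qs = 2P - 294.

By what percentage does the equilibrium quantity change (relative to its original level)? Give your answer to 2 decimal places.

Solve the original market: 5089 - 6P = P - 294, hence P = 769 and q = 475.
The new curves are qd = 5089 - 6P (demand) and qs = 2P - 294 (supply).
Clearing the new market: 5089 - 6P = 2P - 294, so P = 672.875 and q = 1051.75.
%Δq = (1051.75 − 475) / 475 × 100 = +121.42%.

+121.42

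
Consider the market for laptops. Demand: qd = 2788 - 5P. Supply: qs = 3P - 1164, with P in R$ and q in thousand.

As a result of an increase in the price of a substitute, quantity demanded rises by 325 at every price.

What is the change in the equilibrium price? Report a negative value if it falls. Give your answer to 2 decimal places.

+40.63

Initially, 2788 - 5P = 3P - 1164, so 3952 = 8P and P = 494, q = 318.
The shock moves the curves to qd = 3113 - 5P and qs = 3P - 1164.
Setting them equal: 3113 - 5P = 3P - 1164 → 4277 = 8P, so P = 534.625 and q = 439.875.
ΔP = 534.625 − 494 = +40.63.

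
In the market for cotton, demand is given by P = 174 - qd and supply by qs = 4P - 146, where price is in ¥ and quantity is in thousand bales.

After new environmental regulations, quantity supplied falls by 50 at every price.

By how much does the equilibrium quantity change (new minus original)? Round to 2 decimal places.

Before the shock: 174 - P = 4P - 146 ⇒ 320 = 5P ⇒ P = 64, q = 110.
After the shift, demand is qd = 174 - P and supply is qs = 4P - 196.
Equate the new curves: 174 - P = 4P - 196, giving 370 = 5P, P = 74, q = 100.
Δq = 100 − 110 = -10.00.

-10.00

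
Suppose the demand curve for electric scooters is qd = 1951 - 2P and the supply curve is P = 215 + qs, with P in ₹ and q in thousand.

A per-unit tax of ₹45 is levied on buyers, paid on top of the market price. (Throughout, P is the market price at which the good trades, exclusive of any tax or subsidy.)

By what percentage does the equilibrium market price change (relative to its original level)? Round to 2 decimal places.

-4.16

Original equilibrium: 1951 - 2P = P - 215 gives 2166 = 3P, so P = 722 and q = 507.
Since buyers pay the price plus the tax, the effective demand curve becomes qd = 1861 - 2P.
Equate the new curves: 1861 - 2P = P - 215, giving 2076 = 3P, P = 692, q = 477.
%ΔP = (692 − 722) / 722 × 100 = -4.16%.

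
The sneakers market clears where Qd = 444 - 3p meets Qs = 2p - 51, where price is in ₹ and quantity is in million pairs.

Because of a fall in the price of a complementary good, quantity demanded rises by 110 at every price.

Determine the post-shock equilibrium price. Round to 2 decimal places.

121.00

Initially, 444 - 3p = 2p - 51, so 495 = 5p and p = 99, Q = 147.
The new curves are Qd = 554 - 3p (demand) and Qs = 2p - 51 (supply).
Equate the new curves: 554 - 3p = 2p - 51, giving 605 = 5p, p = 121, Q = 191.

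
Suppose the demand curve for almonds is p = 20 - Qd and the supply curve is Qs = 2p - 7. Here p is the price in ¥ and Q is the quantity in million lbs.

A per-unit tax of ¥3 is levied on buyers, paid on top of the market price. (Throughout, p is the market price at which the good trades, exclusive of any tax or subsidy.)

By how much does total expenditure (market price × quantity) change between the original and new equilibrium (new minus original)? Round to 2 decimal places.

-27.00

Solve the original market: 20 - p = 2p - 7, hence p = 9 and Q = 11.
Since buyers pay the price plus the tax, the effective demand curve becomes Qd = 17 - p.
Equate the new curves: 17 - p = 2p - 7, giving 24 = 3p, p = 8, Q = 9.
Expenditure moves from 9×11 = 99 to 8×9 = 72; change = -27.00.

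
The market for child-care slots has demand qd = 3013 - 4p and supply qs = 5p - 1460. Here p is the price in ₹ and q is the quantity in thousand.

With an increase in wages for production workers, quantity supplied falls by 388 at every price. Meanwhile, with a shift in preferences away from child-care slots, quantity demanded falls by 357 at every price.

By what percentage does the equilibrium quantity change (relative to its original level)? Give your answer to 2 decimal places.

-36.17

Original equilibrium: 3013 - 4p = 5p - 1460 gives 4473 = 9p, so p = 497 and q = 1025.
The new curves are qd = 2656 - 4p (demand) and qs = 5p - 1848 (supply).
Clearing the new market: 2656 - 4p = 5p - 1848, so p = 4504/9 ≈ 500.4444 and q = 5888/9 ≈ 654.2222.
%Δq = (654.2222 − 1025) / 1025 × 100 = -36.17%.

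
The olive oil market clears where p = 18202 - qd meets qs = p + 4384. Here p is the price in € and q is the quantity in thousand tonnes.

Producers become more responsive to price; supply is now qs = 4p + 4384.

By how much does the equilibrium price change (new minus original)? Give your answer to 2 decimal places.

-4145.40

Original equilibrium: 18202 - p = p + 4384 gives 13818 = 2p, so p = 6909 and q = 11293.
The shock moves the curves to qd = 18202 - p and qs = 4p + 4384.
Clearing the new market: 18202 - p = 4p + 4384, so p = 2763.6 and q = 15438.4.
Δp = 2763.6 − 6909 = -4145.40.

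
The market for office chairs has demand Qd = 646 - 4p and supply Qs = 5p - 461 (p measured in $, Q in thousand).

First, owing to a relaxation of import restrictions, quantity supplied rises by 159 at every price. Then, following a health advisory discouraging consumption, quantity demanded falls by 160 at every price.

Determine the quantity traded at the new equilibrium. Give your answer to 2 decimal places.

135.78

Solve the original market: 646 - 4p = 5p - 461, hence p = 123 and Q = 154.
The shock moves the curves to Qd = 486 - 4p and Qs = 5p - 302.
Setting them equal: 486 - 4p = 5p - 302 → 788 = 9p, so p = 788/9 ≈ 87.5556 and Q = 1222/9 ≈ 135.7778.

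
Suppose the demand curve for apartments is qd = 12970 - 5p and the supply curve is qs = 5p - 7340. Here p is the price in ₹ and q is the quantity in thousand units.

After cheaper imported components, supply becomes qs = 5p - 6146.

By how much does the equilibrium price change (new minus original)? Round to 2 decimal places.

Before the shock: 12970 - 5p = 5p - 7340 ⇒ 20310 = 10p ⇒ p = 2031, q = 2815.
After the shift, demand is qd = 12970 - 5p and supply is qs = 5p - 6146.
Equate the new curves: 12970 - 5p = 5p - 6146, giving 19116 = 10p, p = 1911.6, q = 3412.
Δp = 1911.6 − 2031 = -119.40.

-119.40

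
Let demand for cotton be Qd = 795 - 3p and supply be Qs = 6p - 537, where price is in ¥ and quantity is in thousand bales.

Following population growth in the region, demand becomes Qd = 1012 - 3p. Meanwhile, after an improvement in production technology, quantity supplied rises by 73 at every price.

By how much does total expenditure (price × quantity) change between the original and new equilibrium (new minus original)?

Before the shock: 795 - 3p = 6p - 537 ⇒ 1332 = 9p ⇒ p = 148, Q = 351.
The shock moves the curves to Qd = 1012 - 3p and Qs = 6p - 464.
New equilibrium: 1012 - 3p = 6p - 464 ⇒ 1476 = 9p ⇒ p = 164, Q = 520.
Expenditure moves from 148×351 = 51948 to 164×520 = 85280; change = +33332.

+33332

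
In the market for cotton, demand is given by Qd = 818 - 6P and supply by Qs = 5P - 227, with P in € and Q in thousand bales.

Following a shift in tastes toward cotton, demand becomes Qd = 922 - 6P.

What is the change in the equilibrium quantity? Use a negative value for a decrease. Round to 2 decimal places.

+47.27

Solve the original market: 818 - 6P = 5P - 227, hence P = 95 and Q = 248.
After the shift, demand is Qd = 922 - 6P and supply is Qs = 5P - 227.
Clearing the new market: 922 - 6P = 5P - 227, so P = 1149/11 ≈ 104.4545 and Q = 3248/11 ≈ 295.2727.
ΔQ = 295.2727 − 248 = +47.27.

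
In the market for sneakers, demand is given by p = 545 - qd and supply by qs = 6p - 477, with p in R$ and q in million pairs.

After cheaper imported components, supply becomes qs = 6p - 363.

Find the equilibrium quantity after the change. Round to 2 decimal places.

Before the shock: 545 - p = 6p - 477 ⇒ 1022 = 7p ⇒ p = 146, q = 399.
The shock moves the curves to qd = 545 - p and qs = 6p - 363.
Clearing the new market: 545 - p = 6p - 363, so p = 908/7 ≈ 129.7143 and q = 2907/7 ≈ 415.2857.

415.29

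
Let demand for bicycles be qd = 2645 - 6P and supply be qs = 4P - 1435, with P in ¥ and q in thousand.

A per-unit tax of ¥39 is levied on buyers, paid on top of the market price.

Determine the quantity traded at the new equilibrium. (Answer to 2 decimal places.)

103.40

Original equilibrium: 2645 - 6P = 4P - 1435 gives 4080 = 10P, so P = 408 and q = 197.
Since buyers pay the price plus the tax, the effective demand curve becomes qd = 2411 - 6P.
Clearing the new market: 2411 - 6P = 4P - 1435, so P = 384.6 and q = 103.4.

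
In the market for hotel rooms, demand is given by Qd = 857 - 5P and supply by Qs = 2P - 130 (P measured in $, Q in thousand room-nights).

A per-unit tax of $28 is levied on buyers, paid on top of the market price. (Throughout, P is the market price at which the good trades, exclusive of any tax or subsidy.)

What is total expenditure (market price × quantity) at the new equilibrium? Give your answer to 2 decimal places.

Original equilibrium: 857 - 5P = 2P - 130 gives 987 = 7P, so P = 141 and Q = 152.
Since buyers pay the price plus the tax, the effective demand curve becomes Qd = 717 - 5P.
New equilibrium: 717 - 5P = 2P - 130 ⇒ 847 = 7P ⇒ P = 121, Q = 112.
New expenditure = 121 × 112 = 13552.00.

13552.00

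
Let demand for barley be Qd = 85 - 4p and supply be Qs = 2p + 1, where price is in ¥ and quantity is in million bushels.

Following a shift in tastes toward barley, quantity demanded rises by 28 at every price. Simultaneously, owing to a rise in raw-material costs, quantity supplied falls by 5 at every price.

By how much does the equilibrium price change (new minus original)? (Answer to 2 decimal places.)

Solve the original market: 85 - 4p = 2p + 1, hence p = 14 and Q = 29.
With the change applied: demand Qd = 113 - 4p, supply Qs = 2p - 4.
Setting them equal: 113 - 4p = 2p - 4 → 117 = 6p, so p = 19.5 and Q = 35.
Δp = 19.5 − 14 = +5.50.

+5.50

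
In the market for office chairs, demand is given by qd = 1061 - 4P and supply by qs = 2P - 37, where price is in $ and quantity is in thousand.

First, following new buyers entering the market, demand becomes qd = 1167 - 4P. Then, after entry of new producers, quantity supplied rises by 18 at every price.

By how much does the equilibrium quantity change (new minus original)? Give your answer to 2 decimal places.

+47.33

Initially, 1061 - 4P = 2P - 37, so 1098 = 6P and P = 183, q = 329.
The new curves are qd = 1167 - 4P (demand) and qs = 2P - 19 (supply).
Setting them equal: 1167 - 4P = 2P - 19 → 1186 = 6P, so P = 593/3 ≈ 197.6667 and q = 1129/3 ≈ 376.3333.
Δq = 376.3333 − 329 = +47.33.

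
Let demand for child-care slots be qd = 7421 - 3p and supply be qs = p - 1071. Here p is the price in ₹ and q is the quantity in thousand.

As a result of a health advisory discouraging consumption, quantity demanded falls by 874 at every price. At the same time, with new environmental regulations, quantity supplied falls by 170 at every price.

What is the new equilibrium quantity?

Solve the original market: 7421 - 3p = p - 1071, hence p = 2123 and q = 1052.
The shock moves the curves to qd = 6547 - 3p and qs = p - 1241.
Setting them equal: 6547 - 3p = p - 1241 → 7788 = 4p, so p = 1947 and q = 706.

706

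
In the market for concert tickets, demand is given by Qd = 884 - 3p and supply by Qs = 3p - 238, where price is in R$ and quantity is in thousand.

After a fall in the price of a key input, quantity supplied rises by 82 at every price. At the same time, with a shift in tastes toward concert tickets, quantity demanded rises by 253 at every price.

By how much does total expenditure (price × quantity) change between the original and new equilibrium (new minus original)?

+45301.75

Original equilibrium: 884 - 3p = 3p - 238 gives 1122 = 6p, so p = 187 and Q = 323.
The new curves are Qd = 1137 - 3p (demand) and Qs = 3p - 156 (supply).
Clearing the new market: 1137 - 3p = 3p - 156, so p = 215.5 and Q = 490.5.
Expenditure moves from 187×323 = 60401 to 215.5×490.5 = 105702.75; change = +45301.75.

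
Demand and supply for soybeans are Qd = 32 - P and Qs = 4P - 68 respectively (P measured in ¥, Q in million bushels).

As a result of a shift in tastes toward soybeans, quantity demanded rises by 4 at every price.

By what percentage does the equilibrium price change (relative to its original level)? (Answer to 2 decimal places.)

+4.00

Original equilibrium: 32 - P = 4P - 68 gives 100 = 5P, so P = 20 and Q = 12.
The new curves are Qd = 36 - P (demand) and Qs = 4P - 68 (supply).
New equilibrium: 36 - P = 4P - 68 ⇒ 104 = 5P ⇒ P = 20.8, Q = 15.2.
%ΔP = (20.8 − 20) / 20 × 100 = +4.00%.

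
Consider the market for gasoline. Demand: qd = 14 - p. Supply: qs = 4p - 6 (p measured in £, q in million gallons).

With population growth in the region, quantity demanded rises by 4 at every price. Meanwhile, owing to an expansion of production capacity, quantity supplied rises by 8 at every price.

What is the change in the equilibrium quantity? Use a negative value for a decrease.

Initially, 14 - p = 4p - 6, so 20 = 5p and p = 4, q = 10.
After the shift, demand is qd = 18 - p and supply is qs = 4p + 2.
New equilibrium: 18 - p = 4p + 2 ⇒ 16 = 5p ⇒ p = 3.2, q = 14.8.
Δq = 14.8 − 10 = +4.8.

+4.8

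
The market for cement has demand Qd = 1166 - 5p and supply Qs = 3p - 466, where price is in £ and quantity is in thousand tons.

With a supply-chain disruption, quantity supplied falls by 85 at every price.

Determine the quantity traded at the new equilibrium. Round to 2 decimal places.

Solve the original market: 1166 - 5p = 3p - 466, hence p = 204 and Q = 146.
With the change applied: demand Qd = 1166 - 5p, supply Qs = 3p - 551.
Equate the new curves: 1166 - 5p = 3p - 551, giving 1717 = 8p, p = 214.625, Q = 92.875.

92.88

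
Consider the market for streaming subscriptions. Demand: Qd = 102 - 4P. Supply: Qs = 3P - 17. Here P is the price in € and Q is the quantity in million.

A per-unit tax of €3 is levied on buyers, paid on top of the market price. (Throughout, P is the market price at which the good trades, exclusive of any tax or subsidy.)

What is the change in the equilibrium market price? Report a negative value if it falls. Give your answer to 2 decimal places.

Before the shock: 102 - 4P = 3P - 17 ⇒ 119 = 7P ⇒ P = 17, Q = 34.
Since buyers pay the price plus the tax, the effective demand curve becomes Qd = 90 - 4P.
New equilibrium: 90 - 4P = 3P - 17 ⇒ 107 = 7P ⇒ P = 107/7 ≈ 15.2857, Q = 202/7 ≈ 28.8571.
ΔP = 15.2857 − 17 = -1.71.

-1.71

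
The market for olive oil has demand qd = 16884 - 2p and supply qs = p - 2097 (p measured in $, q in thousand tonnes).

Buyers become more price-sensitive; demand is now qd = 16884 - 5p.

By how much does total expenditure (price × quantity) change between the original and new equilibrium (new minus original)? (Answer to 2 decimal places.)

Before the shock: 16884 - 2p = p - 2097 ⇒ 18981 = 3p ⇒ p = 6327, q = 4230.
The new curves are qd = 16884 - 5p (demand) and qs = p - 2097 (supply).
Clearing the new market: 16884 - 5p = p - 2097, so p = 3163.5 and q = 1066.5.
Expenditure moves from 6327×4230 = 26763210 to 3163.5×1066.5 = 3373872.75; change = -23389337.25.

-23389337.25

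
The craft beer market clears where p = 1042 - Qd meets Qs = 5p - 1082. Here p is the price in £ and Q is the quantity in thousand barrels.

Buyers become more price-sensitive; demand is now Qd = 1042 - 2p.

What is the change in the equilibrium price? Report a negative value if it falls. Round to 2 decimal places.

-50.57

Original equilibrium: 1042 - p = 5p - 1082 gives 2124 = 6p, so p = 354 and Q = 688.
With the change applied: demand Qd = 1042 - 2p, supply Qs = 5p - 1082.
Clearing the new market: 1042 - 2p = 5p - 1082, so p = 2124/7 ≈ 303.4286 and Q = 3046/7 ≈ 435.1429.
Δp = 303.4286 − 354 = -50.57.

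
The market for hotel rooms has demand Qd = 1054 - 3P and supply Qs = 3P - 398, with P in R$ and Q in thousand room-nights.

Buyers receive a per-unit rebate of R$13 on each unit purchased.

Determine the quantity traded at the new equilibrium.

Before the shock: 1054 - 3P = 3P - 398 ⇒ 1452 = 6P ⇒ P = 242, Q = 328.
Since buyers' out-of-pocket price is the market price minus the rebate, the effective demand curve becomes Qd = 1093 - 3P.
Setting them equal: 1093 - 3P = 3P - 398 → 1491 = 6P, so P = 248.5 and Q = 347.5.

347.5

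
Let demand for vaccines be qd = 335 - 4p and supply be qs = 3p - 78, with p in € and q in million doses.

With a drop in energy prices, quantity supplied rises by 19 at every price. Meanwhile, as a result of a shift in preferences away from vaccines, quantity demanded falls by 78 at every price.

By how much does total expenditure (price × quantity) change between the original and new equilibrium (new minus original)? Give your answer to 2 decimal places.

-2390.80

Original equilibrium: 335 - 4p = 3p - 78 gives 413 = 7p, so p = 59 and q = 99.
The shock moves the curves to qd = 257 - 4p and qs = 3p - 59.
Setting them equal: 257 - 4p = 3p - 59 → 316 = 7p, so p = 316/7 ≈ 45.1429 and q = 535/7 ≈ 76.4286.
Expenditure moves from 59×99 = 5841 to 45.1429×76.4286 = 3450.2041; change = -2390.80.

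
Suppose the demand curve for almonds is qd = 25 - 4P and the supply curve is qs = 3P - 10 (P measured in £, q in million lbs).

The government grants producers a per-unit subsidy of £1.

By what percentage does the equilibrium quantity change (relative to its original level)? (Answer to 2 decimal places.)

+34.29

Before the shock: 25 - 4P = 3P - 10 ⇒ 35 = 7P ⇒ P = 5, q = 5.
Since sellers receive the price plus the subsidy, the effective supply curve becomes qs = 3P - 7.
Setting them equal: 25 - 4P = 3P - 7 → 32 = 7P, so P = 32/7 ≈ 4.5714 and q = 47/7 ≈ 6.7143.
%Δq = (6.7143 − 5) / 5 × 100 = +34.29%.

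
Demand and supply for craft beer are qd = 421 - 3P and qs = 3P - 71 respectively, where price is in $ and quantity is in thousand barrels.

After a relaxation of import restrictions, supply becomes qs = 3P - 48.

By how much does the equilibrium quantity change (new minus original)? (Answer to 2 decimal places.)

+11.50

Initially, 421 - 3P = 3P - 71, so 492 = 6P and P = 82, q = 175.
With the change applied: demand qd = 421 - 3P, supply qs = 3P - 48.
Equate the new curves: 421 - 3P = 3P - 48, giving 469 = 6P, P = 469/6 ≈ 78.1667, q = 186.5.
Δq = 186.5 − 175 = +11.50.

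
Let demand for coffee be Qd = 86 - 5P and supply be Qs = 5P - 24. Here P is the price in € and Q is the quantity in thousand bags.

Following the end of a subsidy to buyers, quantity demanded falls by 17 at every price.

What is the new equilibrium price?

Before the shock: 86 - 5P = 5P - 24 ⇒ 110 = 10P ⇒ P = 11, Q = 31.
The shock moves the curves to Qd = 69 - 5P and Qs = 5P - 24.
New equilibrium: 69 - 5P = 5P - 24 ⇒ 93 = 10P ⇒ P = 9.3, Q = 22.5.

9.3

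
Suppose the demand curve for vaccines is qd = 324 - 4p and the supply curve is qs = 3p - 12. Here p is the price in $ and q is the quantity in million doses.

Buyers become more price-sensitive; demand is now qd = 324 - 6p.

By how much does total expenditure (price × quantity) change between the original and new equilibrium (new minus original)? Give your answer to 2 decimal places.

-2602.67

Solve the original market: 324 - 4p = 3p - 12, hence p = 48 and q = 132.
After the shift, demand is qd = 324 - 6p and supply is qs = 3p - 12.
Clearing the new market: 324 - 6p = 3p - 12, so p = 112/3 ≈ 37.3333 and q = 100.
Expenditure moves from 48×132 = 6336 to 37.3333×100 = 3733.3333; change = -2602.67.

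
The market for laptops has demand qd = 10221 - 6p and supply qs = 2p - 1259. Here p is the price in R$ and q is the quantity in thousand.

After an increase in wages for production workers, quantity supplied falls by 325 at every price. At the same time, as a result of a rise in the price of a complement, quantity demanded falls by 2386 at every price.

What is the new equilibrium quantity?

Original equilibrium: 10221 - 6p = 2p - 1259 gives 11480 = 8p, so p = 1435 and q = 1611.
The new curves are qd = 7835 - 6p (demand) and qs = 2p - 1584 (supply).
New equilibrium: 7835 - 6p = 2p - 1584 ⇒ 9419 = 8p ⇒ p = 1177.375, q = 770.75.

770.75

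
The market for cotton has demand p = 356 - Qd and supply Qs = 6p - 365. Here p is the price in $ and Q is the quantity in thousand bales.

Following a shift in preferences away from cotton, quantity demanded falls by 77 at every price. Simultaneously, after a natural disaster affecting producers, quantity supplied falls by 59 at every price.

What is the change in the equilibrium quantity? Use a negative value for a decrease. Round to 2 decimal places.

Initially, 356 - p = 6p - 365, so 721 = 7p and p = 103, Q = 253.
With the change applied: demand Qd = 279 - p, supply Qs = 6p - 424.
Clearing the new market: 279 - p = 6p - 424, so p = 703/7 ≈ 100.4286 and Q = 1250/7 ≈ 178.5714.
ΔQ = 178.5714 − 253 = -74.43.

-74.43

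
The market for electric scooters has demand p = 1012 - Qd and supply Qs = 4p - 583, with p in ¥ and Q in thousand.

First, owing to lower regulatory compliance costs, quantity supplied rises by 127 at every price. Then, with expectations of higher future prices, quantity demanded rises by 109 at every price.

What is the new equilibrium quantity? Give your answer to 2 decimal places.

805.60

Before the shock: 1012 - p = 4p - 583 ⇒ 1595 = 5p ⇒ p = 319, Q = 693.
The new curves are Qd = 1121 - p (demand) and Qs = 4p - 456 (supply).
New equilibrium: 1121 - p = 4p - 456 ⇒ 1577 = 5p ⇒ p = 315.4, Q = 805.6.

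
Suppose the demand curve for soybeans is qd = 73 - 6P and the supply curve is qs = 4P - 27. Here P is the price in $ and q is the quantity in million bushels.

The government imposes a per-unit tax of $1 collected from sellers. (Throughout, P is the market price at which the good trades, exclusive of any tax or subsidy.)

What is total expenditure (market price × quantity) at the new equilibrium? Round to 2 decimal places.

Original equilibrium: 73 - 6P = 4P - 27 gives 100 = 10P, so P = 10 and q = 13.
Since sellers keep the price net of the tax, the effective supply curve becomes qs = 4P - 31.
Equate the new curves: 73 - 6P = 4P - 31, giving 104 = 10P, P = 10.4, q = 10.6.
New expenditure = 10.4 × 10.6 = 110.24.

110.24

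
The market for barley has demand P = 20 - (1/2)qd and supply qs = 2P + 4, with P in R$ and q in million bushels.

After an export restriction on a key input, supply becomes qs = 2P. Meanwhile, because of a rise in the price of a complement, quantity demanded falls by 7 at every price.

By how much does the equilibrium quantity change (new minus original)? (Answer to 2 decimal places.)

-5.50

Original equilibrium: 40 - 2P = 2P + 4 gives 36 = 4P, so P = 9 and q = 22.
With the change applied: demand qd = 33 - 2P, supply qs = 2P.
Equate the new curves: 33 - 2P = 2P, giving 33 = 4P, P = 8.25, q = 16.5.
Δq = 16.5 − 22 = -5.50.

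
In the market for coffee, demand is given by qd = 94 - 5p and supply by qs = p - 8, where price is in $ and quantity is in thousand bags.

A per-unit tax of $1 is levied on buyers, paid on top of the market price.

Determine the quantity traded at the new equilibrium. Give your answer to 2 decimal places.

8.17

Original equilibrium: 94 - 5p = p - 8 gives 102 = 6p, so p = 17 and q = 9.
Since buyers pay the price plus the tax, the effective demand curve becomes qd = 89 - 5p.
Setting them equal: 89 - 5p = p - 8 → 97 = 6p, so p = 97/6 ≈ 16.1667 and q = 49/6 ≈ 8.1667.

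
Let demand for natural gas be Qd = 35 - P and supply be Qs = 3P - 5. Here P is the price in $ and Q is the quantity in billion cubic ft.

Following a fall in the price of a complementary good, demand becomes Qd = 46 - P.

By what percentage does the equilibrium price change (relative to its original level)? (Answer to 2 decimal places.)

Original equilibrium: 35 - P = 3P - 5 gives 40 = 4P, so P = 10 and Q = 25.
After the shift, demand is Qd = 46 - P and supply is Qs = 3P - 5.
Equate the new curves: 46 - P = 3P - 5, giving 51 = 4P, P = 12.75, Q = 33.25.
%ΔP = (12.75 − 10) / 10 × 100 = +27.50%.

+27.50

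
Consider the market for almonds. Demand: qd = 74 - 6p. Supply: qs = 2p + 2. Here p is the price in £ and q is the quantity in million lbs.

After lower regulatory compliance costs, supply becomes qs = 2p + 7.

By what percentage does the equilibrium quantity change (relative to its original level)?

Solve the original market: 74 - 6p = 2p + 2, hence p = 9 and q = 20.
The shock moves the curves to qd = 74 - 6p and qs = 2p + 7.
Clearing the new market: 74 - 6p = 2p + 7, so p = 8.375 and q = 23.75.
%Δq = (23.75 − 20) / 20 × 100 = +18.75%.

+18.75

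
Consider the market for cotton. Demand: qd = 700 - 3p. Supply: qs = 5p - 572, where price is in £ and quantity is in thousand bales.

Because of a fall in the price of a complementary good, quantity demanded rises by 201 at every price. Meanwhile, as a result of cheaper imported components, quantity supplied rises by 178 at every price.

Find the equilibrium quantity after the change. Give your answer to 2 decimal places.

415.38

Original equilibrium: 700 - 3p = 5p - 572 gives 1272 = 8p, so p = 159 and q = 223.
The new curves are qd = 901 - 3p (demand) and qs = 5p - 394 (supply).
New equilibrium: 901 - 3p = 5p - 394 ⇒ 1295 = 8p ⇒ p = 161.875, q = 415.375.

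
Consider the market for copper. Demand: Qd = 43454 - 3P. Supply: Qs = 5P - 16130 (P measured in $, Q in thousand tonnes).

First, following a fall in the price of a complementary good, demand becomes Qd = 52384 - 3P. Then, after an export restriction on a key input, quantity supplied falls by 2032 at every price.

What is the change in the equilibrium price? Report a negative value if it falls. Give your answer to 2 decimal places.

Solve the original market: 43454 - 3P = 5P - 16130, hence P = 7448 and Q = 21110.
The shock moves the curves to Qd = 52384 - 3P and Qs = 5P - 18162.
Clearing the new market: 52384 - 3P = 5P - 18162, so P = 8818.25 and Q = 25929.25.
ΔP = 8818.25 − 7448 = +1370.25.

+1370.25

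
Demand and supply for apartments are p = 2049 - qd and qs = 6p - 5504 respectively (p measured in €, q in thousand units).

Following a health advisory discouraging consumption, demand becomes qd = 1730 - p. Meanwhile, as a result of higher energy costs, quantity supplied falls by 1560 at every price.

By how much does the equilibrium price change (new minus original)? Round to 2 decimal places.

Solve the original market: 2049 - p = 6p - 5504, hence p = 1079 and q = 970.
The new curves are qd = 1730 - p (demand) and qs = 6p - 7064 (supply).
New equilibrium: 1730 - p = 6p - 7064 ⇒ 8794 = 7p ⇒ p = 8794/7 ≈ 1256.2857, q = 3316/7 ≈ 473.7143.
Δp = 1256.2857 − 1079 = +177.29.

+177.29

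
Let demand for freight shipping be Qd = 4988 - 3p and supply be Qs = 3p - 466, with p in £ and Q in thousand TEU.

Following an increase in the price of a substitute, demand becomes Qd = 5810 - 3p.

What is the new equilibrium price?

1046

Solve the original market: 4988 - 3p = 3p - 466, hence p = 909 and Q = 2261.
With the change applied: demand Qd = 5810 - 3p, supply Qs = 3p - 466.
New equilibrium: 5810 - 3p = 3p - 466 ⇒ 6276 = 6p ⇒ p = 1046, Q = 2672.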